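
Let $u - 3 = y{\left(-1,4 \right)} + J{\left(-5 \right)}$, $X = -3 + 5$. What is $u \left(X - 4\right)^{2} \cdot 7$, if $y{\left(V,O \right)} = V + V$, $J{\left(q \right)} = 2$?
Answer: $84$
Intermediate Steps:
$y{\left(V,O \right)} = 2 V$
$X = 2$
$u = 3$ ($u = 3 + \left(2 \left(-1\right) + 2\right) = 3 + \left(-2 + 2\right) = 3 + 0 = 3$)
$u \left(X - 4\right)^{2} \cdot 7 = 3 \left(2 - 4\right)^{2} \cdot 7 = 3 \left(-2\right)^{2} \cdot 7 = 3 \cdot 4 \cdot 7 = 12 \cdot 7 = 84$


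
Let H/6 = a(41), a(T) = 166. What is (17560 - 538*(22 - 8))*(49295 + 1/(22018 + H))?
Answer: 5688258306834/11507 ≈ 4.9433e+8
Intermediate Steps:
H = 996 (H = 6*166 = 996)
(17560 - 538*(22 - 8))*(49295 + 1/(22018 + H)) = (17560 - 538*(22 - 8))*(49295 + 1/(22018 + 996)) = (17560 - 538*14)*(49295 + 1/23014) = (17560 - 7532)*(49295 + 1/23014) = 10028*(1134475131/23014) = 5688258306834/11507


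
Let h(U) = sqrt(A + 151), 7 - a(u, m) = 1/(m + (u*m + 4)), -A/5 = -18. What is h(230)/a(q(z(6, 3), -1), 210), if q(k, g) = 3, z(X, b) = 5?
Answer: 844*sqrt(241)/5907 ≈ 2.2181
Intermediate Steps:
A = 90 (A = -5*(-18) = 90)
a(u, m) = 7 - 1/(4 + m + m*u) (a(u, m) = 7 - 1/(m + (u*m + 4)) = 7 - 1/(m + (m*u + 4)) = 7 - 1/(m + (4 + m*u)) = 7 - 1/(4 + m + m*u))
h(U) = sqrt(241) (h(U) = sqrt(90 + 151) = sqrt(241))
h(230)/a(q(z(6, 3), -1), 210) = sqrt(241)/(((27 + 7*210 + 7*210*3)/(4 + 210 + 210*3))) = sqrt(241)/(((27 + 1470 + 4410)/(4 + 210 + 630))) = sqrt(241)/((5907/844)) = sqrt(241)/(((1/844)*5907)) = sqrt(241)/(5907/844) = sqrt(241)*(844/5907) = 844*sqrt(241)/5907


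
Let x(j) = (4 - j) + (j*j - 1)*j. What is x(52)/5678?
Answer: 70254/2839 ≈ 24.746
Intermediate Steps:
x(j) = 4 - j + j*(-1 + j**2) (x(j) = (4 - j) + (j**2 - 1)*j = (4 - j) + (-1 + j**2)*j = (4 - j) + j*(-1 + j**2) = 4 - j + j*(-1 + j**2))
x(52)/5678 = (4 + 52**3 - 2*52)/5678 = (4 + 140608 - 104)*(1/5678) = 140508*(1/5678) = 70254/2839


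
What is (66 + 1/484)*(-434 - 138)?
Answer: -415285/11 ≈ -37753.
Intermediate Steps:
(66 + 1/484)*(-434 - 138) = (66 + 1/484)*(-572) = (31945/484)*(-572) = -415285/11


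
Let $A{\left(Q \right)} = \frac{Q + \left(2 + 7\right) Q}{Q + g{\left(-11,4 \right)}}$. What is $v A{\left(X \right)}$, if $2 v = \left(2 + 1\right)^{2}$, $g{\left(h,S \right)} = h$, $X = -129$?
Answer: $\frac{1161}{28} \approx 41.464$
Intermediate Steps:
$A{\left(Q \right)} = \frac{10 Q}{-11 + Q}$ ($A{\left(Q \right)} = \frac{Q + \left(2 + 7\right) Q}{Q - 11} = \frac{Q + 9 Q}{-11 + Q} = \frac{10 Q}{-11 + Q}$)
$v = \frac{9}{2}$ ($v = \frac{\left(2 + 1\right)^{2}}{2} = \frac{3^{2}}{2} = \frac{1}{2} \cdot 9 = \frac{9}{2} \approx 4.5$)
$v A{\left(X \right)} = \frac{9 \cdot 10 \left(-129\right) \frac{1}{-11 - 129}}{2} = \frac{9 \cdot 10 \left(-129\right) \frac{1}{-140}}{2} = \frac{9 \cdot 10 \left(-129\right) \left(- \frac{1}{140}\right)}{2} = \frac{9}{2} \cdot \frac{129}{14} = \frac{1161}{28}$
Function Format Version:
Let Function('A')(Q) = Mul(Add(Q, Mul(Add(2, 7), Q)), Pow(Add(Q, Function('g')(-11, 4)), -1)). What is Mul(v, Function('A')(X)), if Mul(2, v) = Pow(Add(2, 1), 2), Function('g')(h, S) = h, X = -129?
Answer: Rational(1161, 28) ≈ 41.464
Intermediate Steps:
Function('A')(Q) = Mul(10, Q, Pow(Add(-11, Q), -1)) (Function('A')(Q) = Mul(Add(Q, Mul(Add(2, 7), Q)), Pow(Add(Q, -11), -1)) = Mul(Add(Q, Mul(9, Q)), Pow(Add(-11, Q), -1)) = Mul(Mul(10, Q), Pow(Add(-11, Q), -1)) = Mul(10, Q, Pow(Add(-11, Q), -1)))
v = Rational(9, 2) (v = Mul(Rational(1, 2), Pow(Add(2, 1), 2)) = Mul(Rational(1, 2), Pow(3, 2)) = Mul(Rational(1, 2), 9) = Rational(9, 2) ≈ 4.5000)
Mul(v, Function('A')(X)) = Mul(Rational(9, 2), Mul(10, -129, Pow(Add(-11, -129), -1))) = Mul(Rational(9, 2), Mul(10, -129, Pow(-140, -1))) = Mul(Rational(9, 2), Mul(10, -129, Rational(-1, 140))) = Mul(Rational(9, 2), Rational(129, 14)) = Rational(1161, 28)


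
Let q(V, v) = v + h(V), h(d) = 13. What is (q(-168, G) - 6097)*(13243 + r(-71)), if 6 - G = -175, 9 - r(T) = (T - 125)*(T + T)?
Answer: 86065740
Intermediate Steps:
r(T) = 9 - 2*T*(-125 + T) (r(T) = 9 - (T - 125)*(T + T) = 9 - (-125 + T)*2*T = 9 - 2*T*(-125 + T))
G = 181 (G = 6 - 1*(-175) = 6 + 175 = 181)
q(V, v) = 13 + v (q(V, v) = v + 13 = 13 + v)
(q(-168, G) - 6097)*(13243 + r(-71)) = ((13 + 181) - 6097)*(13243 + (9 - 2*(-71)**2 + 250*(-71))) = (194 - 6097)*(13243 + (9 - 2*5041 - 17750)) = -5903*(13243 + (9 - 10082 - 17750)) = -5903*(13243 - 27823) = -5903*(-14580) = 86065740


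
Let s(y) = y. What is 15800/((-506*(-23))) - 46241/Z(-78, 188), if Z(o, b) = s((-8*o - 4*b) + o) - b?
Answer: 272188979/2292686 ≈ 118.72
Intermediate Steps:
Z(o, b) = -7*o - 5*b (Z(o, b) = ((-8*o - 4*b) + o) - b = (-7*o - 4*b) - b = -7*o - 5*b)
15800/((-506*(-23))) - 46241/Z(-78, 188) = 15800/((-506*(-23))) - 46241/(-7*(-78) - 5*188) = 15800/11638 - 46241/(546 - 940) = 15800*(1/11638) - 46241/(-394) = 7900/5819 - 46241*(-1/394) = 7900/5819 + 46241/394 = 272188979/2292686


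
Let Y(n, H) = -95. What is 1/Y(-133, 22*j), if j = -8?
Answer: -1/95 ≈ -0.010526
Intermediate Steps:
1/Y(-133, 22*j) = 1/(-95) = -1/95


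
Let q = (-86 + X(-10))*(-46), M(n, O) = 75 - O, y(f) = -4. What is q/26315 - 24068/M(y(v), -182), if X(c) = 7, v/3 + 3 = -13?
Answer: -632415482/6762955 ≈ -93.512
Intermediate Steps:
v = -48 (v = -9 + 3*(-13) = -9 - 39 = -48)
q = 3634 (q = (-86 + 7)*(-46) = -79*(-46) = 3634)
q/26315 - 24068/M(y(v), -182) = 3634/26315 - 24068/(75 - 1*(-182)) = 3634*(1/26315) - 24068/(75 + 182) = 3634/26315 - 24068/257 = -632415482/6762955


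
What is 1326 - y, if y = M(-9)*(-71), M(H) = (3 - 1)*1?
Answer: 1468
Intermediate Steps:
M(H) = 2 (M(H) = 2*1 = 2)
y = -142 (y = 2*(-71) = -142)
1326 - y = 1326 - 1*(-142) = 1326 + 142 = 1468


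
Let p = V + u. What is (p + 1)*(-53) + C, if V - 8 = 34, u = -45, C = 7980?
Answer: 8086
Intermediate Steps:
V = 42 (V = 8 + 34 = 42)
p = -3 (p = 42 - 45 = -3)
(p + 1)*(-53) + C = (-3 + 1)*(-53) + 7980 = -2*(-53) + 7980 = 106 + 7980 = 8086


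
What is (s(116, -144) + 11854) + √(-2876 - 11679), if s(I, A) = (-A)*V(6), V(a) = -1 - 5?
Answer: 10990 + I*√14555 ≈ 10990.0 + 120.64*I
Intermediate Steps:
V(a) = -6
s(I, A) = 6*A (s(I, A) = -A*(-6) = 6*A)
(s(116, -144) + 11854) + √(-2876 - 11679) = (6*(-144) + 11854) + √(-2876 - 11679) = (-864 + 11854) + √(-14555) = 10990 + I*√14555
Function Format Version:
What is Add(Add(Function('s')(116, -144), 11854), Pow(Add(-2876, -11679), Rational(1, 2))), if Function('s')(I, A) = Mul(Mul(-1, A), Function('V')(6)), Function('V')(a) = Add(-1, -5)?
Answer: Add(10990, Mul(I, Pow(14555, Rational(1, 2)))) ≈ Add(10990., Mul(120.64, I))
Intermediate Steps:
Function('V')(a) = -6
Function('s')(I, A) = Mul(6, A) (Function('s')(I, A) = Mul(Mul(-1, A), -6) = Mul(6, A))
Add(Add(Function('s')(116, -144), 11854), Pow(Add(-2876, -11679), Rational(1, 2))) = Add(Add(Mul(6, -144), 11854), Pow(Add(-2876, -11679), Rational(1, 2))) = Add(Add(-864, 11854), Pow(-14555, Rational(1, 2))) = Add(10990, Mul(I, Pow(14555, Rational(1, 2))))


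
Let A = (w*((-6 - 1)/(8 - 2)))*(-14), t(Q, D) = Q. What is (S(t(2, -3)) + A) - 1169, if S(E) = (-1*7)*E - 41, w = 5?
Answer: -3427/3 ≈ -1142.3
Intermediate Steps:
S(E) = -41 - 7*E (S(E) = -7*E - 41 = -41 - 7*E)
A = 245/3 (A = (5*((-6 - 1)/(8 - 2)))*(-14) = (5*(-7/6))*(-14) = -35/6*(-14) = 245/3 ≈ 81.667)
(S(t(2, -3)) + A) - 1169 = ((-41 - 7*2) + 245/3) - 1169 = ((-41 - 14) + 245/3) - 1169 = (-55 + 245/3) - 1169 = 80/3 - 1169 = -3427/3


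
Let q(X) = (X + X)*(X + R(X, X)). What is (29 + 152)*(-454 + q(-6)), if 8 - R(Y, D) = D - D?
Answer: -86518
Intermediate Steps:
R(Y, D) = 8 (R(Y, D) = 8 - (D - D) = 8 - 1*0 = 8 + 0 = 8)
q(X) = 2*X*(8 + X) (q(X) = (X + X)*(X + 8) = (2*X)*(8 + X) = 2*X*(8 + X))
(29 + 152)*(-454 + q(-6)) = (29 + 152)*(-454 + 2*(-6)*(8 - 6)) = 181*(-454 + 2*(-6)*2) = 181*(-454 - 24) = 181*(-478) = -86518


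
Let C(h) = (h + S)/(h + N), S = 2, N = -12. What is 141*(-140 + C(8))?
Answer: -40185/2 ≈ -20093.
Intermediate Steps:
C(h) = (2 + h)/(-12 + h) (C(h) = (h + 2)/(h - 12) = (2 + h)/(-12 + h))
141*(-140 + C(8)) = 141*(-140 + (2 + 8)/(-12 + 8)) = 141*(-140 + 10/(-4)) = 141*(-140 - 1/4*10) = 141*(-140 - 5/2) = 141*(-285/2) = -40185/2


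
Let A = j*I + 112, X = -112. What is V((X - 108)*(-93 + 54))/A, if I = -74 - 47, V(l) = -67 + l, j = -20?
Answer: 8513/2532 ≈ 3.3622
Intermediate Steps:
I = -121
A = 2532 (A = -20*(-121) + 112 = 2420 + 112 = 2532)
V((X - 108)*(-93 + 54))/A = (-67 + (-112 - 108)*(-93 + 54))/2532 = (-67 - 220*(-39))*(1/2532) = (-67 + 8580)*(1/2532) = 8513*(1/2532) = 8513/2532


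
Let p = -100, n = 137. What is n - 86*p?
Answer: 8737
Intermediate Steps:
n - 86*p = 137 - 86*(-100) = 137 + 8600 = 8737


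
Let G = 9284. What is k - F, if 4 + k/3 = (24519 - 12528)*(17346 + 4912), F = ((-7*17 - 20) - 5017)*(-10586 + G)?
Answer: 793973910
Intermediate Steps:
F = 6713112 (F = ((-7*17 - 20) - 5017)*(-10586 + 9284) = ((-119 - 20) - 5017)*(-1302) = (-139 - 5017)*(-1302) = -5156*(-1302) = 6713112)
k = 800687022 (k = -12 + 3*((24519 - 12528)*(17346 + 4912)) = -12 + 3*(11991*22258) = -12 + 3*266895678 = -12 + 800687034 = 800687022)
k - F = 800687022 - 1*6713112 = 800687022 - 6713112 = 793973910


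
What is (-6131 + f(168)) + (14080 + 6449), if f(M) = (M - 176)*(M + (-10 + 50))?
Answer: 12734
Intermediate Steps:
f(M) = (-176 + M)*(40 + M) (f(M) = (-176 + M)*(M + 40) = (-176 + M)*(40 + M))
(-6131 + f(168)) + (14080 + 6449) = (-6131 + (-7040 + 168² - 136*168)) + (14080 + 6449) = (-6131 + (-7040 + 28224 - 22848)) + 20529 = (-6131 - 1664) + 20529 = -7795 + 20529 = 12734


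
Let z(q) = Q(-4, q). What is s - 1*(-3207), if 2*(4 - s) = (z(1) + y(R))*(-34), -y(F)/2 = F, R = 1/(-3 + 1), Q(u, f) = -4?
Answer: 3160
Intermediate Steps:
R = -½ (R = 1/(-2) = -½ ≈ -0.50000)
y(F) = -2*F
z(q) = -4
s = -47 (s = 4 - (-4 - 2*(-½))*(-34)/2 = 4 - (-4 + 1)*(-34)/2 = 4 - (-3)*(-34)/2 = 4 - ½*102 = 4 - 51 = -47)
s - 1*(-3207) = -47 - 1*(-3207) = -47 + 3207 = 3160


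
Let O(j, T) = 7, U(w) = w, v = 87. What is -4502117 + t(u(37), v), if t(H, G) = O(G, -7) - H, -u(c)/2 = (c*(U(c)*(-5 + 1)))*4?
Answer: -4545918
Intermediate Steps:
u(c) = 32*c² (u(c) = -2*c*(c*(-5 + 1))*4 = -2*c*(c*(-4))*4 = -2*c*(-4*c)*4 = -2*(-4*c²)*4 = -(-32)*c² = 32*c²)
t(H, G) = 7 - H
-4502117 + t(u(37), v) = -4502117 + (7 - 32*37²) = -4502117 + (7 - 32*1369) = -4502117 + (7 - 1*43808) = -4502117 + (7 - 43808) = -4502117 - 43801 = -4545918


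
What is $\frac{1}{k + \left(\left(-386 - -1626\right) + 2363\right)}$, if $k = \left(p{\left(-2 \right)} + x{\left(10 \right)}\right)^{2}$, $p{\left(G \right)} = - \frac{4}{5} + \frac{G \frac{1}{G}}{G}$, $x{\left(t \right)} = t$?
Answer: $\frac{100}{367869} \approx 0.00027184$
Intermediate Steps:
$p{\left(G \right)} = - \frac{4}{5} + \frac{1}{G}$ ($p{\left(G \right)} = \left(-4\right) \frac{1}{5} + 1 \frac{1}{G} = - \frac{4}{5} + \frac{1}{G}$)
$k = \frac{7569}{100}$ ($k = \left(\left(- \frac{4}{5} + \frac{1}{-2}\right) + 10\right)^{2} = \left(\left(- \frac{4}{5} - \frac{1}{2}\right) + 10\right)^{2} = \left(- \frac{13}{10} + 10\right)^{2} = \left(\frac{87}{10}\right)^{2} = \frac{7569}{100} \approx 75.69$)
$\frac{1}{k + \left(\left(-386 - -1626\right) + 2363\right)} = \frac{1}{\frac{7569}{100} + \left(\left(-386 - -1626\right) + 2363\right)} = \frac{1}{\frac{7569}{100} + \left(\left(-386 + 1626\right) + 2363\right)} = \frac{1}{\frac{7569}{100} + \left(1240 + 2363\right)} = \frac{1}{\frac{7569}{100} + 3603} = \frac{1}{\frac{367869}{100}} = \frac{100}{367869}$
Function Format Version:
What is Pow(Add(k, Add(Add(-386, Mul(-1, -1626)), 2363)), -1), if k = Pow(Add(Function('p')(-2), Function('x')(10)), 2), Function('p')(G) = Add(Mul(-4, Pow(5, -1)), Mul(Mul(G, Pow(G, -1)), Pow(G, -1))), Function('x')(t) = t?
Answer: Rational(100, 367869) ≈ 0.00027184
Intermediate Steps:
Function('p')(G) = Add(Rational(-4, 5), Pow(G, -1)) (Function('p')(G) = Add(Mul(-4, Rational(1, 5)), Mul(1, Pow(G, -1))) = Add(Rational(-4, 5), Pow(G, -1)))
k = Rational(7569, 100) (k = Pow(Add(Add(Rational(-4, 5), Pow(-2, -1)), 10), 2) = Pow(Add(Add(Rational(-4, 5), Rational(-1, 2)), 10), 2) = Pow(Add(Rational(-13, 10), 10), 2) = Pow(Rational(87, 10), 2) = Rational(7569, 100) ≈ 75.690)
Pow(Add(k, Add(Add(-386, Mul(-1, -1626)), 2363)), -1) = Pow(Add(Rational(7569, 100), Add(Add(-386, Mul(-1, -1626)), 2363)), -1) = Pow(Add(Rational(7569, 100), Add(Add(-386, 1626), 2363)), -1) = Pow(Add(Rational(7569, 100), Add(1240, 2363)), -1) = Pow(Add(Rational(7569, 100), 3603), -1) = Pow(Rational(367869, 100), -1) = Rational(100, 367869)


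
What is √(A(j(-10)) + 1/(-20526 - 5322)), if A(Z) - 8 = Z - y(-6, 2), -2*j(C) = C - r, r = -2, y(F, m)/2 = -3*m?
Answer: √445412018/4308 ≈ 4.8990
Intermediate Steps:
y(F, m) = -6*m (y(F, m) = 2*(-3*m) = -6*m)
j(C) = -1 - C/2 (j(C) = -(C - 1*(-2))/2 = -(C + 2)/2 = -(2 + C)/2 = -1 - C/2)
A(Z) = 20 + Z (A(Z) = 8 + (Z - (-6)*2) = 8 + (Z - 1*(-12)) = 8 + (Z + 12) = 8 + (12 + Z) = 20 + Z)
√(A(j(-10)) + 1/(-20526 - 5322)) = √((20 + (-1 - ½*(-10))) + 1/(-20526 - 5322)) = √((20 + (-1 + 5)) + 1/(-25848)) = √((20 + 4) - 1/25848) = √(24 - 1/25848) = √(620351/25848) = √445412018/4308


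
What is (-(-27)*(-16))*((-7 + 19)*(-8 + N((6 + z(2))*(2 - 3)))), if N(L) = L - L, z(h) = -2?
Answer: 41472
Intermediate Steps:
N(L) = 0
(-(-27)*(-16))*((-7 + 19)*(-8 + N((6 + z(2))*(2 - 3)))) = (-(-27)*(-16))*((-7 + 19)*(-8 + 0)) = (-27*16)*(12*(-8)) = -432*(-96) = 41472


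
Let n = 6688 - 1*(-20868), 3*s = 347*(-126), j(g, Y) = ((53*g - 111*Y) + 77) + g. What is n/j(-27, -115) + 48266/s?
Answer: -18482375/20738802 ≈ -0.89120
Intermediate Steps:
j(g, Y) = 77 - 111*Y + 54*g (j(g, Y) = ((-111*Y + 53*g) + 77) + g = (77 - 111*Y + 53*g) + g = 77 - 111*Y + 54*g)
s = -14574 (s = (347*(-126))/3 = (⅓)*(-43722) = -14574)
n = 27556 (n = 6688 + 20868 = 27556)
n/j(-27, -115) + 48266/s = 27556/(77 - 111*(-115) + 54*(-27)) + 48266/(-14574) = 27556/(77 + 12765 - 1458) + 48266*(-1/14574) = 27556/11384 - 24133/7287 = 27556*(1/11384) - 24133/7287 = 6889/2846 - 24133/7287 = -18482375/20738802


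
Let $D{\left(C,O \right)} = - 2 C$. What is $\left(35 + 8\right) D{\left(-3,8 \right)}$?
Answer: $258$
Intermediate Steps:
$\left(35 + 8\right) D{\left(-3,8 \right)} = \left(35 + 8\right) \left(\left(-2\right) \left(-3\right)\right) = 43 \cdot 6 = 258$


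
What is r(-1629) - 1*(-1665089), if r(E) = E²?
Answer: 4318730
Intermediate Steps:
r(-1629) - 1*(-1665089) = (-1629)² - 1*(-1665089) = 2653641 + 1665089 = 4318730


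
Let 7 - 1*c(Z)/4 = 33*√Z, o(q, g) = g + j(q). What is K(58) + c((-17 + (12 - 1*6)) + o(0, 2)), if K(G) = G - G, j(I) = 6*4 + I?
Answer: 28 - 132*√15 ≈ -483.23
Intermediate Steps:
j(I) = 24 + I
o(q, g) = 24 + g + q (o(q, g) = g + (24 + q) = 24 + g + q)
K(G) = 0
c(Z) = 28 - 132*√Z
K(58) + c((-17 + (12 - 1*6)) + o(0, 2)) = 0 + (28 - 132*√((-17 + (12 - 1*6)) + (24 + 2 + 0))) = 0 + (28 - 132*√((-17 + (12 - 6)) + 26)) = 0 + (28 - 132*√((-17 + 6) + 26)) = 0 + (28 - 132*√(-11 + 26)) = 0 + (28 - 132*√15) = 28 - 132*√15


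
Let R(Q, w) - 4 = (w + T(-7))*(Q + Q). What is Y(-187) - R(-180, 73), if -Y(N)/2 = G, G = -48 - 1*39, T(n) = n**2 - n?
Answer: 46610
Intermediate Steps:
R(Q, w) = 4 + 2*Q*(56 + w) (R(Q, w) = 4 + (w - 7*(-1 - 7))*(Q + Q) = 4 + (w - 7*(-8))*(2*Q) = 4 + (w + 56)*(2*Q) = 4 + (56 + w)*(2*Q) = 4 + 2*Q*(56 + w))
G = -87 (G = -48 - 39 = -87)
Y(N) = 174 (Y(N) = -2*(-87) = 174)
Y(-187) - R(-180, 73) = 174 - (4 + 112*(-180) + 2*(-180)*73) = 174 - (4 - 20160 - 26280) = 174 - 1*(-46436) = 174 + 46436 = 46610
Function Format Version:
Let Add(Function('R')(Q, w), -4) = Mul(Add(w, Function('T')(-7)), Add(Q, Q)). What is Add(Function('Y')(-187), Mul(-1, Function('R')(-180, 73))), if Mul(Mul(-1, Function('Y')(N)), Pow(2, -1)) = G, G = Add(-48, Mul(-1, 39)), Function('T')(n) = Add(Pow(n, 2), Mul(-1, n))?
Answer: 46610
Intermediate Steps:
Function('R')(Q, w) = Add(4, Mul(2, Q, Add(56, w))) (Function('R')(Q, w) = Add(4, Mul(Add(w, Mul(-7, Add(-1, -7))), Add(Q, Q))) = Add(4, Mul(Add(w, Mul(-7, -8)), Mul(2, Q))) = Add(4, Mul(Add(w, 56), Mul(2, Q))) = Add(4, Mul(Add(56, w), Mul(2, Q))) = Add(4, Mul(2, Q, Add(56, w))))
G = -87 (G = Add(-48, -39) = -87)
Function('Y')(N) = 174 (Function('Y')(N) = Mul(-2, -87) = 174)
Add(Function('Y')(-187), Mul(-1, Function('R')(-180, 73))) = Add(174, Mul(-1, Add(4, Mul(112, -180), Mul(2, -180, 73)))) = Add(174, Mul(-1, Add(4, -20160, -26280))) = Add(174, Mul(-1, -46436)) = Add(174, 46436) = 46610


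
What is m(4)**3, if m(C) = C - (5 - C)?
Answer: 27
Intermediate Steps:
m(C) = -5 + 2*C (m(C) = C + (-5 + C) = -5 + 2*C)
m(4)**3 = (-5 + 2*4)**3 = (-5 + 8)**3 = 3**3 = 27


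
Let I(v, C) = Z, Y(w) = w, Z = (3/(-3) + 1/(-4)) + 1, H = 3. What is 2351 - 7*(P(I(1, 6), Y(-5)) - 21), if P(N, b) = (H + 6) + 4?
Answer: 2407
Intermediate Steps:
Z = -¼ (Z = (3*(-⅓) + 1*(-¼)) + 1 = (-1 - ¼) + 1 = -5/4 + 1 = -¼ ≈ -0.25000)
I(v, C) = -¼
P(N, b) = 13 (P(N, b) = (3 + 6) + 4 = 9 + 4 = 13)
2351 - 7*(P(I(1, 6), Y(-5)) - 21) = 2351 - 7*(13 - 21) = 2351 - 7*(-8) = 2351 + 56 = 2407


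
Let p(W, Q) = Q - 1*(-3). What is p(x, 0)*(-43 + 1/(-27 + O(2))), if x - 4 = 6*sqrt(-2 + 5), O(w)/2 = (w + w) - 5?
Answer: -3744/29 ≈ -129.10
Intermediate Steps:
O(w) = -10 + 4*w (O(w) = 2*((w + w) - 5) = 2*(2*w - 5) = 2*(-5 + 2*w) = -10 + 4*w)
x = 4 + 6*sqrt(3) (x = 4 + 6*sqrt(-2 + 5) = 4 + 6*sqrt(3) ≈ 14.392)
p(W, Q) = 3 + Q (p(W, Q) = Q + 3 = 3 + Q)
p(x, 0)*(-43 + 1/(-27 + O(2))) = (3 + 0)*(-43 + 1/(-27 + (-10 + 4*2))) = 3*(-43 + 1/(-27 + (-10 + 8))) = 3*(-43 + 1/(-27 - 2)) = 3*(-43 + 1/(-29)) = 3*(-43 - 1/29) = 3*(-1248/29) = -3744/29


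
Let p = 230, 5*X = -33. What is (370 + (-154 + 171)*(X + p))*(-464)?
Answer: -9669296/5 ≈ -1.9339e+6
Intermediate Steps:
X = -33/5 (X = (⅕)*(-33) = -33/5 ≈ -6.6000)
(370 + (-154 + 171)*(X + p))*(-464) = (370 + (-154 + 171)*(-33/5 + 230))*(-464) = (370 + 17*(1117/5))*(-464) = (370 + 18989/5)*(-464) = (20839/5)*(-464) = -9669296/5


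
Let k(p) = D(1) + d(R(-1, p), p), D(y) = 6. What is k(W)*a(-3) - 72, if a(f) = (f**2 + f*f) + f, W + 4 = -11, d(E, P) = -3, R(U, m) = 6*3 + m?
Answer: -27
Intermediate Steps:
R(U, m) = 18 + m
W = -15 (W = -4 - 11 = -15)
k(p) = 3 (k(p) = 6 - 3 = 3)
a(f) = f + 2*f**2 (a(f) = (f**2 + f**2) + f = 2*f**2 + f = f + 2*f**2)
k(W)*a(-3) - 72 = 3*(-3*(1 + 2*(-3))) - 72 = 3*(-3*(1 - 6)) - 72 = 3*(-3*(-5)) - 72 = 3*15 - 72 = 45 - 72 = -27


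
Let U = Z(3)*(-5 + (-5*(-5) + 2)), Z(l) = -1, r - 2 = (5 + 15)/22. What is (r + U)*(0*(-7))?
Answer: 0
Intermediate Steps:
r = 32/11 (r = 2 + (5 + 15)/22 = 2 + 20*(1/22) = 2 + 10/11 = 32/11 ≈ 2.9091)
U = -22 (U = -(-5 + (-5*(-5) + 2)) = -(-5 + (25 + 2)) = -(-5 + 27) = -1*22 = -22)
(r + U)*(0*(-7)) = (32/11 - 22)*(0*(-7)) = -210/11*0 = 0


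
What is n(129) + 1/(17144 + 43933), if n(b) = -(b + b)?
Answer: -15757865/61077 ≈ -258.00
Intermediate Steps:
n(b) = -2*b
n(129) + 1/(17144 + 43933) = -2*129 + 1/(17144 + 43933) = -258 + 1/61077 = -15757865/61077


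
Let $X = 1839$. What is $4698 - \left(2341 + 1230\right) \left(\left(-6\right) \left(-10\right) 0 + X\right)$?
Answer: $-6562371$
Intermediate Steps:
$4698 - \left(2341 + 1230\right) \left(\left(-6\right) \left(-10\right) 0 + X\right) = 4698 - \left(2341 + 1230\right) \left(\left(-6\right) \left(-10\right) 0 + 1839\right) = 4698 - 3571 \left(60 \cdot 0 + 1839\right) = 4698 - 3571 \left(0 + 1839\right) = 4698 - 3571 \cdot 1839 = 4698 - 6567069 = -6562371$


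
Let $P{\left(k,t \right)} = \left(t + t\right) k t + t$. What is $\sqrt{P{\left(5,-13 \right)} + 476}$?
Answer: $\sqrt{2153} \approx 46.4$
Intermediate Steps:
$P{\left(k,t \right)} = t + 2 k t^{2}$ ($P{\left(k,t \right)} = 2 t k t + t = 2 k t t + t = 2 k t^{2} + t = t + 2 k t^{2}$)
$\sqrt{P{\left(5,-13 \right)} + 476} = \sqrt{- 13 \left(1 + 2 \cdot 5 \left(-13\right)\right) + 476} = \sqrt{- 13 \left(1 - 130\right) + 476} = \sqrt{\left(-13\right) \left(-129\right) + 476} = \sqrt{1677 + 476} = \sqrt{2153}$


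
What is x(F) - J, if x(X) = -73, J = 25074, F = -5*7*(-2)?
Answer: -25147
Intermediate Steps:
F = 70 (F = -35*(-2) = 70)
x(F) - J = -73 - 1*25074 = -73 - 25074 = -25147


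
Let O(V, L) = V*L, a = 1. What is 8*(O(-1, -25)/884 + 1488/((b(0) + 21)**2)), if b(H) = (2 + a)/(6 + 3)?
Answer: 186577/7072 ≈ 26.383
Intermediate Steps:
O(V, L) = L*V
b(H) = 1/3 (b(H) = (2 + 1)/(6 + 3) = 3/9 = 3*(1/9) = 1/3)
8*(O(-1, -25)/884 + 1488/((b(0) + 21)**2)) = 8*(-25*(-1)/884 + 1488/((1/3 + 21)**2)) = 8*(25*(1/884) + 1488/((64/3)**2)) = 8*(25/884 + 1488/(4096/9)) = 8*(25/884 + 1488*(9/4096)) = 8*(25/884 + 837/256) = 8*(186577/56576) = 186577/7072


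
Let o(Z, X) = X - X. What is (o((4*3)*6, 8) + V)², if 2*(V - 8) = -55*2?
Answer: 2209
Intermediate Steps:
o(Z, X) = 0
V = -47 (V = 8 + (-55*2)/2 = 8 + (½)*(-110) = 8 - 55 = -47)
(o((4*3)*6, 8) + V)² = (0 - 47)² = (-47)² = 2209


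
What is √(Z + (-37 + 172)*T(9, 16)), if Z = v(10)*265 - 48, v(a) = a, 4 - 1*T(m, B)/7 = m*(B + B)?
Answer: I*√265778 ≈ 515.54*I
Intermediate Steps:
T(m, B) = 28 - 14*B*m (T(m, B) = 28 - 7*m*(B + B) = 28 - 7*m*2*B = 28 - 14*B*m)
Z = 2602 (Z = 10*265 - 48 = 2650 - 48 = 2602)
√(Z + (-37 + 172)*T(9, 16)) = √(2602 + (-37 + 172)*(28 - 14*16*9)) = √(2602 + 135*(28 - 2016)) = √(2602 + 135*(-1988)) = √(2602 - 268380) = √(-265778) = I*√265778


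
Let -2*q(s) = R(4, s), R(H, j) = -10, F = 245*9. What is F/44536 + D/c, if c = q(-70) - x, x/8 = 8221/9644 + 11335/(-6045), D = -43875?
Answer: -5695677478744335/1711162770968 ≈ -3328.5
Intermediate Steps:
F = 2205
q(s) = 5 (q(s) = -½*(-10) = 5)
x = -23847518/2914899 (x = 8*(8221/9644 + 11335/(-6045)) = 8*(8221*(1/9644) + 11335*(-1/6045)) = 8*(8221/9644 - 2267/1209) = 8*(-11923759/11659596) = -23847518/2914899 ≈ -8.1812)
c = 38422013/2914899 (c = 5 - 1*(-23847518/2914899) = 5 + 23847518/2914899 = 38422013/2914899 ≈ 13.181)
F/44536 + D/c = 2205/44536 - 43875/38422013/2914899 = 2205*(1/44536) - 43875*2914899/38422013 = 2205/44536 - 127891193625/38422013 = -5695677478744335/1711162770968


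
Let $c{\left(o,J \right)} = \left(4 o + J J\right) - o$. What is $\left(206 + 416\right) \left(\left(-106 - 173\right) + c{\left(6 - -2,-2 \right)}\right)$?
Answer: $-156122$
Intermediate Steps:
$c{\left(o,J \right)} = J^{2} + 3 o$ ($c{\left(o,J \right)} = \left(4 o + J^{2}\right) - o = \left(J^{2} + 4 o\right) - o = J^{2} + 3 o$)
$\left(206 + 416\right) \left(\left(-106 - 173\right) + c{\left(6 - -2,-2 \right)}\right) = \left(206 + 416\right) \left(\left(-106 - 173\right) + \left(\left(-2\right)^{2} + 3 \left(6 - -2\right)\right)\right) = 622 \left(\left(-106 - 173\right) + \left(4 + 3 \left(6 + 2\right)\right)\right) = 622 \left(-279 + \left(4 + 3 \cdot 8\right)\right) = 622 \left(-279 + \left(4 + 24\right)\right) = 622 \left(-279 + 28\right) = 622 \left(-251\right) = -156122$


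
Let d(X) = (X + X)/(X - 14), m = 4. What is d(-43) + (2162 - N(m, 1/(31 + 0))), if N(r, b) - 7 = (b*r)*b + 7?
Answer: 117743414/54777 ≈ 2149.5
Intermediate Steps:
N(r, b) = 14 + r*b**2 (N(r, b) = 7 + ((b*r)*b + 7) = 7 + (r*b**2 + 7) = 7 + (7 + r*b**2) = 14 + r*b**2)
d(X) = 2*X/(-14 + X) (d(X) = (2*X)/(-14 + X) = 2*X/(-14 + X))
d(-43) + (2162 - N(m, 1/(31 + 0))) = 2*(-43)/(-14 - 43) + (2162 - (14 + 4*(1/(31 + 0))**2)) = 2*(-43)/(-57) + (2162 - (14 + 4*(1/31)**2)) = 2*(-43)*(-1/57) + (2162 - (14 + 4*(1/31)**2)) = 86/57 + (2162 - (14 + 4*(1/961))) = 86/57 + (2162 - (14 + 4/961)) = 86/57 + (2162 - 1*13458/961) = 86/57 + (2162 - 13458/961) = 86/57 + 2064224/961 = 117743414/54777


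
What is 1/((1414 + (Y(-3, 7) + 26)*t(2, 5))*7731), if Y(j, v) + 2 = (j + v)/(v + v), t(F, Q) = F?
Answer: 7/79149978 ≈ 8.8440e-8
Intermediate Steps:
Y(j, v) = -2 + (j + v)/(2*v) (Y(j, v) = -2 + (j + v)/(v + v) = -2 + (j + v)/((2*v)) = -2 + (j + v)*(1/(2*v)) = -2 + (j + v)/(2*v))
1/((1414 + (Y(-3, 7) + 26)*t(2, 5))*7731) = 1/((1414 + ((½)*(-3 - 3*7)/7 + 26)*2)*7731) = (1/7731)/(1414 + ((½)*(⅐)*(-3 - 21) + 26)*2) = (1/7731)/(1414 + ((½)*(⅐)*(-24) + 26)*2) = (1/7731)/(1414 + (-12/7 + 26)*2) = (1/7731)/(1414 + (170/7)*2) = (1/7731)/(1414 + 340/7) = (1/7731)/(10238/7) = (7/10238)*(1/7731) = 7/79149978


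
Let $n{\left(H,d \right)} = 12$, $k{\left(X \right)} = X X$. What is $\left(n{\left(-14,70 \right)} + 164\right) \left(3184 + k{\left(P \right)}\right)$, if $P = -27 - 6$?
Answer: $752048$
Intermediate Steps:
$P = -33$
$k{\left(X \right)} = X^{2}$
$\left(n{\left(-14,70 \right)} + 164\right) \left(3184 + k{\left(P \right)}\right) = \left(12 + 164\right) \left(3184 + \left(-33\right)^{2}\right) = 176 \left(3184 + 1089\right) = 176 \cdot 4273 = 752048$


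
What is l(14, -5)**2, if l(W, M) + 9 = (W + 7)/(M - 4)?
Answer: 1156/9 ≈ 128.44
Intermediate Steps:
l(W, M) = -9 + (7 + W)/(-4 + M) (l(W, M) = -9 + (W + 7)/(M - 4) = -9 + (7 + W)/(-4 + M))
l(14, -5)**2 = ((43 + 14 - 9*(-5))/(-4 - 5))**2 = ((43 + 14 + 45)/(-9))**2 = (-1/9*102)**2 = (-34/3)**2 = 1156/9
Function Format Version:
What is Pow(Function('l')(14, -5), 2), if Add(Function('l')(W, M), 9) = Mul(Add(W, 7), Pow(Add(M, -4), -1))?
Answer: Rational(1156, 9) ≈ 128.44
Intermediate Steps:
Function('l')(W, M) = Add(-9, Mul(Pow(Add(-4, M), -1), Add(7, W))) (Function('l')(W, M) = Add(-9, Mul(Add(W, 7), Pow(Add(M, -4), -1))) = Add(-9, Mul(Add(7, W), Pow(Add(-4, M), -1))) = Add(-9, Mul(Pow(Add(-4, M), -1), Add(7, W))))
Pow(Function('l')(14, -5), 2) = Pow(Mul(Pow(Add(-4, -5), -1), Add(43, 14, Mul(-9, -5))), 2) = Pow(Mul(Pow(-9, -1), Add(43, 14, 45)), 2) = Pow(Mul(Rational(-1, 9), 102), 2) = Pow(Rational(-34, 3), 2) = Rational(1156, 9)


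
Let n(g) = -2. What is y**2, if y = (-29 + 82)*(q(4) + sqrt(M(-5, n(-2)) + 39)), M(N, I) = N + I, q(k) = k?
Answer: 134832 + 89888*sqrt(2) ≈ 2.6195e+5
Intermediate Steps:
M(N, I) = I + N
y = 212 + 212*sqrt(2) (y = (-29 + 82)*(4 + sqrt((-2 - 5) + 39)) = 53*(4 + sqrt(-7 + 39)) = 53*(4 + sqrt(32)) = 53*(4 + 4*sqrt(2)) = 212 + 212*sqrt(2) ≈ 511.81)
y**2 = (212 + 212*sqrt(2))**2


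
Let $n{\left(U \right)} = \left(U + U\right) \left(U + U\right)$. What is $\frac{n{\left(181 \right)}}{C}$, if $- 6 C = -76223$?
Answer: $\frac{786264}{76223} \approx 10.315$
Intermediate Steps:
$C = \frac{76223}{6}$ ($C = \left(- \frac{1}{6}\right) \left(-76223\right) = \frac{76223}{6} \approx 12704.0$)
$n{\left(U \right)} = 4 U^{2}$ ($n{\left(U \right)} = 2 U 2 U = 4 U^{2}$)
$\frac{n{\left(181 \right)}}{C} = \frac{4 \cdot 181^{2}}{\frac{76223}{6}} = 4 \cdot 32761 \cdot \frac{6}{76223} = 131044 \cdot \frac{6}{76223} = \frac{786264}{76223}$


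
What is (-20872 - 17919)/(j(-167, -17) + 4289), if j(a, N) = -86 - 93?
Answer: -38791/4110 ≈ -9.4382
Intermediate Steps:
j(a, N) = -179
(-20872 - 17919)/(j(-167, -17) + 4289) = (-20872 - 17919)/(-179 + 4289) = -38791/4110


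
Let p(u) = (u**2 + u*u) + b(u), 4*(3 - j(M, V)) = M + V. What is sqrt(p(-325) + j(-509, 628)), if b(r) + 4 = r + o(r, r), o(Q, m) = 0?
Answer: sqrt(843577)/2 ≈ 459.23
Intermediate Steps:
j(M, V) = 3 - M/4 - V/4 (j(M, V) = 3 - (M + V)/4 = 3 + (-M/4 - V/4) = 3 - M/4 - V/4)
b(r) = -4 + r (b(r) = -4 + (r + 0) = -4 + r)
p(u) = -4 + u + 2*u**2 (p(u) = (u**2 + u*u) + (-4 + u) = (u**2 + u**2) + (-4 + u) = 2*u**2 + (-4 + u) = -4 + u + 2*u**2)
sqrt(p(-325) + j(-509, 628)) = sqrt((-4 - 325 + 2*(-325)**2) + (3 - 1/4*(-509) - 1/4*628)) = sqrt((-4 - 325 + 2*105625) + (3 + 509/4 - 157)) = sqrt((-4 - 325 + 211250) - 107/4) = sqrt(210921 - 107/4) = sqrt(843577/4) = sqrt(843577)/2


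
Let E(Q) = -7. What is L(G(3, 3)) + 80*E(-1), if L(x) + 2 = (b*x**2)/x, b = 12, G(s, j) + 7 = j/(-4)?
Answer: -655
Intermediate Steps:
G(s, j) = -7 - j/4 (G(s, j) = -7 + j/(-4) = -7 + j*(-1/4) = -7 - j/4)
L(x) = -2 + 12*x (L(x) = -2 + (12*x**2)/x = -2 + 12*x)
L(G(3, 3)) + 80*E(-1) = (-2 + 12*(-7 - 1/4*3)) + 80*(-7) = (-2 + 12*(-7 - 3/4)) - 560 = (-2 + 12*(-31/4)) - 560 = (-2 - 93) - 560 = -95 - 560 = -655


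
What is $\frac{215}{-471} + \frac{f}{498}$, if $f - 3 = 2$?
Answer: $- \frac{11635}{26062} \approx -0.44644$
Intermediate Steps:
$f = 5$ ($f = 3 + 2 = 5$)
$\frac{215}{-471} + \frac{f}{498} = \frac{215}{-471} + \frac{5}{498} = 215 \left(- \frac{1}{471}\right) + 5 \cdot \frac{1}{498} = - \frac{215}{471} + \frac{5}{498} = - \frac{11635}{26062}$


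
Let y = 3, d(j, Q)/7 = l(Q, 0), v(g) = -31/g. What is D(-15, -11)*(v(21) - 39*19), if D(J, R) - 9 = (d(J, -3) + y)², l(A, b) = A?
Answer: -1730712/7 ≈ -2.4724e+5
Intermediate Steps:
d(j, Q) = 7*Q
D(J, R) = 333 (D(J, R) = 9 + (7*(-3) + 3)² = 9 + (-21 + 3)² = 9 + (-18)² = 9 + 324 = 333)
D(-15, -11)*(v(21) - 39*19) = 333*(-31/21 - 39*19) = 333*(-31*1/21 - 741) = 333*(-31/21 - 741) = 333*(-15592/21) = -1730712/7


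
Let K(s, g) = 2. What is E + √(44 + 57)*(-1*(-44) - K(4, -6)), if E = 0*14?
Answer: 42*√101 ≈ 422.09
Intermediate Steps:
E = 0
E + √(44 + 57)*(-1*(-44) - K(4, -6)) = 0 + √(44 + 57)*(-1*(-44) - 1*2) = 0 + √101*(44 - 2) = 0 + √101*42 = 0 + 42*√101 = 42*√101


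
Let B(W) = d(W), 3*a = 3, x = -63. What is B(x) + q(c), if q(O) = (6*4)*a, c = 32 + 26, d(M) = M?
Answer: -39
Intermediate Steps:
a = 1 (a = (⅓)*3 = 1)
c = 58
B(W) = W
q(O) = 24 (q(O) = (6*4)*1 = 24*1 = 24)
B(x) + q(c) = -63 + 24 = -39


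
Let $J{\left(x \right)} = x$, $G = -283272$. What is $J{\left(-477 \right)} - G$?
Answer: $282795$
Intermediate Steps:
$J{\left(-477 \right)} - G = -477 - -283272 = -477 + 283272 = 282795$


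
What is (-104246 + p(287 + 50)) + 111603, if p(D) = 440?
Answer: 7797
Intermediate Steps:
(-104246 + p(287 + 50)) + 111603 = (-104246 + 440) + 111603 = -103806 + 111603 = 7797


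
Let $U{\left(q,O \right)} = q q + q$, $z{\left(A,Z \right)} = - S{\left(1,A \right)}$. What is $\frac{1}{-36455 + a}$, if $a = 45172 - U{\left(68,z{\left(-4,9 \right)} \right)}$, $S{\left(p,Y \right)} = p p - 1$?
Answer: $\frac{1}{4025} \approx 0.00024845$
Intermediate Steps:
$S{\left(p,Y \right)} = -1 + p^{2}$ ($S{\left(p,Y \right)} = p^{2} - 1 = -1 + p^{2}$)
$z{\left(A,Z \right)} = 0$ ($z{\left(A,Z \right)} = - (-1 + 1^{2}) = - (-1 + 1) = \left(-1\right) 0 = 0$)
$U{\left(q,O \right)} = q + q^{2}$ ($U{\left(q,O \right)} = q^{2} + q = q + q^{2}$)
$a = 40480$ ($a = 45172 - 68 \left(1 + 68\right) = 45172 - 68 \cdot 69 = 45172 - 4692 = 40480$)
$\frac{1}{-36455 + a} = \frac{1}{-36455 + 40480} = \frac{1}{4025}$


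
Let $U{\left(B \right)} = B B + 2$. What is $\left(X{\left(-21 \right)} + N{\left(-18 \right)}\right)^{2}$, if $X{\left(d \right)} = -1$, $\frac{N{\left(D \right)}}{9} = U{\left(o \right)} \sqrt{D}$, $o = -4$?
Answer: $\left(1 - 486 i \sqrt{2}\right)^{2} \approx -4.7239 \cdot 10^{5} - 1375.0 i$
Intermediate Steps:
$U{\left(B \right)} = 2 + B^{2}$ ($U{\left(B \right)} = B^{2} + 2 = 2 + B^{2}$)
$N{\left(D \right)} = 162 \sqrt{D}$ ($N{\left(D \right)} = 9 \left(2 + \left(-4\right)^{2}\right) \sqrt{D} = 9 \left(2 + 16\right) \sqrt{D} = 9 \cdot 18 \sqrt{D} = 162 \sqrt{D}$)
$\left(X{\left(-21 \right)} + N{\left(-18 \right)}\right)^{2} = \left(-1 + 162 \sqrt{-18}\right)^{2} = \left(-1 + 162 \cdot 3 i \sqrt{2}\right)^{2} = \left(-1 + 486 i \sqrt{2}\right)^{2}$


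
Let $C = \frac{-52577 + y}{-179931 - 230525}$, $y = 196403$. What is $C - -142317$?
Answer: $\frac{29207361363}{205228} \approx 1.4232 \cdot 10^{5}$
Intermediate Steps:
$C = - \frac{71913}{205228}$ ($C = \frac{-52577 + 196403}{-179931 - 230525} = \frac{143826}{-410456} = 143826 \left(- \frac{1}{410456}\right) = - \frac{71913}{205228} \approx -0.35041$)
$C - -142317 = - \frac{71913}{205228} - -142317 = - \frac{71913}{205228} + 142317 = \frac{29207361363}{205228}$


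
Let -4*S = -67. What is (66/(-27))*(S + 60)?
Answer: -3377/18 ≈ -187.61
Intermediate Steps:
S = 67/4 (S = -1/4*(-67) = 67/4 ≈ 16.750)
(66/(-27))*(S + 60) = (66/(-27))*(67/4 + 60) = (66*(-1/27))*(307/4) = -22/9*307/4 = -3377/18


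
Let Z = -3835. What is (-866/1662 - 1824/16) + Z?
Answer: -3282052/831 ≈ -3949.5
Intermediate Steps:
(-866/1662 - 1824/16) + Z = (-866/1662 - 1824/16) - 3835 = (-866*1/1662 - 1824*1/16) - 3835 = (-433/831 - 114) - 3835 = -95167/831 - 3835 = -3282052/831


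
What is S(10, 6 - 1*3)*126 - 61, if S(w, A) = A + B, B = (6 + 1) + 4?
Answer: 1703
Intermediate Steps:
B = 11 (B = 7 + 4 = 11)
S(w, A) = 11 + A (S(w, A) = A + 11 = 11 + A)
S(10, 6 - 1*3)*126 - 61 = (11 + (6 - 1*3))*126 - 61 = (11 + (6 - 3))*126 - 61 = (11 + 3)*126 - 61 = 14*126 - 61 = 1764 - 61 = 1703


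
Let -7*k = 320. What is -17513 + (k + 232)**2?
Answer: 842279/49 ≈ 17189.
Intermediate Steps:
k = -320/7 (k = -1/7*320 = -320/7 ≈ -45.714)
-17513 + (k + 232)**2 = -17513 + (-320/7 + 232)**2 = -17513 + (1304/7)**2 = -17513 + 1700416/49 = 842279/49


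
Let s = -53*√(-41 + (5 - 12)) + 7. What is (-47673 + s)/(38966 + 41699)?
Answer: -47666/80665 - 212*I*√3/80665 ≈ -0.59091 - 0.0045521*I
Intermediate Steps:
s = 7 - 212*I*√3 (s = -53*√(-41 - 7) + 7 = -212*I*√3 + 7 = 7 - 212*I*√3 ≈ 7.0 - 367.19*I)
(-47673 + s)/(38966 + 41699) = (-47673 + (7 - 212*I*√3))/(38966 + 41699) = (-47666 - 212*I*√3)/80665 = (-47666 - 212*I*√3)*(1/80665) = -47666/80665 - 212*I*√3/80665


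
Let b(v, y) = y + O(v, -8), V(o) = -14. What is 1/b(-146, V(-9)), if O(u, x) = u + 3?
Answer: -1/157 ≈ -0.0063694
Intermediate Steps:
O(u, x) = 3 + u
b(v, y) = 3 + v + y (b(v, y) = y + (3 + v) = 3 + v + y)
1/b(-146, V(-9)) = 1/(3 - 146 - 14) = 1/(-157) = -1/157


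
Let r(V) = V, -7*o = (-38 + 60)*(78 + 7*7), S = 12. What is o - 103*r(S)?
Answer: -11446/7 ≈ -1635.1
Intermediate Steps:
o = -2794/7 (o = -(-38 + 60)*(78 + 7*7)/7 = -22*(78 + 49)/7 = -22*127/7 = -1/7*2794 = -2794/7 ≈ -399.14)
o - 103*r(S) = -2794/7 - 103*12 = -2794/7 - 1236 = -11446/7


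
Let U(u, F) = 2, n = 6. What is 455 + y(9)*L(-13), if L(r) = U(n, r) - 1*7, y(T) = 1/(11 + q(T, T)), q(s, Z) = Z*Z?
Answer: 41855/92 ≈ 454.95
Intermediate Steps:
q(s, Z) = Z²
y(T) = 1/(11 + T²)
L(r) = -5 (L(r) = 2 - 1*7 = 2 - 7 = -5)
455 + y(9)*L(-13) = 455 - 5/(11 + 9²) = 455 - 5/(11 + 81) = 455 - 5/92 = 41855/92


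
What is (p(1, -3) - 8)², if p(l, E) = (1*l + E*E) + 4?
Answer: 36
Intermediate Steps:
p(l, E) = 4 + l + E² (p(l, E) = (l + E²) + 4 = 4 + l + E²)
(p(1, -3) - 8)² = ((4 + 1 + (-3)²) - 8)² = ((4 + 1 + 9) - 8)² = (14 - 8)² = 6² = 36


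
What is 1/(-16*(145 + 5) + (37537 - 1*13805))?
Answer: 1/21332 ≈ 4.6878e-5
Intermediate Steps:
1/(-16*(145 + 5) + (37537 - 1*13805)) = 1/(-16*150 + (37537 - 13805)) = 1/(-2400 + 23732) = 1/21332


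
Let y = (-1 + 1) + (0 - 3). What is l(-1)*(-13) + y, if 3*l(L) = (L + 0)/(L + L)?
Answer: -31/6 ≈ -5.1667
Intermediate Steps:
l(L) = 1/6 (l(L) = ((L + 0)/(L + L))/3 = (L/((2*L)))/3 = (L*(1/(2*L)))/3 = (1/3)*(1/2) = 1/6)
y = -3 (y = 0 - 3 = -3)
l(-1)*(-13) + y = (1/6)*(-13) - 3 = -13/6 - 3 = -31/6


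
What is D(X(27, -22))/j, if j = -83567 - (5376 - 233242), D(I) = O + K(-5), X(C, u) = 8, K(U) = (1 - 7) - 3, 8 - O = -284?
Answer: 283/144299 ≈ 0.0019612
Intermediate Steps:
O = 292 (O = 8 - 1*(-284) = 8 + 284 = 292)
K(U) = -9 (K(U) = -6 - 3 = -9)
D(I) = 283 (D(I) = 292 - 9 = 283)
j = 144299 (j = -83567 - 1*(-227866) = -83567 + 227866 = 144299)
D(X(27, -22))/j = 283/144299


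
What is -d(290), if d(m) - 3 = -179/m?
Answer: -691/290 ≈ -2.3828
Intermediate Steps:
d(m) = 3 - 179/m
-d(290) = -(3 - 179/290) = -1*691/290 = -691/290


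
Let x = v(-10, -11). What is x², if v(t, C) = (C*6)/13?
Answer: 4356/169 ≈ 25.775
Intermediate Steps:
v(t, C) = 6*C/13 (v(t, C) = (6*C)*(1/13) = 6*C/13)
x = -66/13 (x = (6/13)*(-11) = -66/13 ≈ -5.0769)
x² = (-66/13)² = 4356/169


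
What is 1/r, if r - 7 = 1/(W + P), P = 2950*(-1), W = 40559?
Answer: 37609/263264 ≈ 0.14286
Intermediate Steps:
P = -2950
r = 263264/37609 (r = 7 + 1/(40559 - 2950) = 7 + 1/37609 = 263264/37609 ≈ 7.0000)
1/r = 1/(263264/37609) = 37609/263264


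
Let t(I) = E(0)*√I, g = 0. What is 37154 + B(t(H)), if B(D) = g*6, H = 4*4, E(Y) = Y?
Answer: 37154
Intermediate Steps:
H = 16
t(I) = 0 (t(I) = 0*√I = 0)
B(D) = 0 (B(D) = 0*6 = 0)
37154 + B(t(H)) = 37154 + 0 = 37154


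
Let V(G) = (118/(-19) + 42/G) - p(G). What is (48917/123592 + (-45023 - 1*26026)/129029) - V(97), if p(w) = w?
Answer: 158742351156713/1546854360296 ≈ 102.62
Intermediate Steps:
V(G) = -118/19 - G + 42/G (V(G) = (118/(-19) + 42/G) - G = (118*(-1/19) + 42/G) - G = (-118/19 + 42/G) - G = -118/19 - G + 42/G)
(48917/123592 + (-45023 - 1*26026)/129029) - V(97) = (48917/123592 + (-45023 - 1*26026)/129029) - (-118/19 - 1*97 + 42/97) = (48917*(1/123592) + (-45023 - 26026)*(1/129029)) - (-118/19 - 97 + 42*(1/97)) = (48917/123592 - 71049*1/129029) - (-118/19 - 97 + 42/97) = (48917/123592 - 71049/129029) - 1*(-189419/1843) = -2469376415/15946952168 + 189419/1843 = 158742351156713/1546854360296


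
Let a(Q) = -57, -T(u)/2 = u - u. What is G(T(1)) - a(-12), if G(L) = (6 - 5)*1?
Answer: 58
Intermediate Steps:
T(u) = 0 (T(u) = -2*(u - u) = -2*0 = 0)
G(L) = 1 (G(L) = 1*1 = 1)
G(T(1)) - a(-12) = 1 - 1*(-57) = 1 + 57 = 58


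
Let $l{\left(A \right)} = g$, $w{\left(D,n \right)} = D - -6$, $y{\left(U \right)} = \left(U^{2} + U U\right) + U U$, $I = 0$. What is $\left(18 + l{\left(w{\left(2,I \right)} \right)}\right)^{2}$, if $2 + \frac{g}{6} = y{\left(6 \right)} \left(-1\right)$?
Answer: $412164$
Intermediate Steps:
$y{\left(U \right)} = 3 U^{2}$ ($y{\left(U \right)} = \left(U^{2} + U^{2}\right) + U^{2} = 2 U^{2} + U^{2} = 3 U^{2}$)
$w{\left(D,n \right)} = 6 + D$ ($w{\left(D,n \right)} = D + 6 = 6 + D$)
$g = -660$ ($g = -12 + 6 \cdot 3 \cdot 6^{2} \left(-1\right) = -12 + 6 \cdot 3 \cdot 36 \left(-1\right) = -12 + 6 \cdot 108 \left(-1\right) = -12 + 6 \left(-108\right) = -12 - 648 = -660$)
$l{\left(A \right)} = -660$
$\left(18 + l{\left(w{\left(2,I \right)} \right)}\right)^{2} = \left(18 - 660\right)^{2} = \left(-642\right)^{2} = 412164$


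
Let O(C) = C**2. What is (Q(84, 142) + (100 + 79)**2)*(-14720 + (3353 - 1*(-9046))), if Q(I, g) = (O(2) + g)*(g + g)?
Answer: -170605105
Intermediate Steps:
Q(I, g) = 2*g*(4 + g) (Q(I, g) = (2**2 + g)*(g + g) = (4 + g)*(2*g) = 2*g*(4 + g))
(Q(84, 142) + (100 + 79)**2)*(-14720 + (3353 - 1*(-9046))) = (2*142*(4 + 142) + (100 + 79)**2)*(-14720 + (3353 - 1*(-9046))) = (2*142*146 + 179**2)*(-14720 + (3353 + 9046)) = (41464 + 32041)*(-14720 + 12399) = 73505*(-2321) = -170605105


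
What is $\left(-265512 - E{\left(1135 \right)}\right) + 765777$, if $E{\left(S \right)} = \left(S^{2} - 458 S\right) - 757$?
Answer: $-267373$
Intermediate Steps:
$E{\left(S \right)} = -757 + S^{2} - 458 S$
$\left(-265512 - E{\left(1135 \right)}\right) + 765777 = \left(-265512 - \left(-757 + 1135^{2} - 519830\right)\right) + 765777 = \left(-265512 - \left(-757 + 1288225 - 519830\right)\right) + 765777 = \left(-265512 - 767638\right) + 765777 = -1033150 + 765777 = -267373$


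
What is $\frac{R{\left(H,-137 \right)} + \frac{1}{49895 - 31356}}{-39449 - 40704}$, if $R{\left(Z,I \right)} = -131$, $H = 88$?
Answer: $\frac{2428608}{1485956467} \approx 0.0016344$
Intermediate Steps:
$\frac{R{\left(H,-137 \right)} + \frac{1}{49895 - 31356}}{-39449 - 40704} = \frac{-131 + \frac{1}{49895 - 31356}}{-39449 - 40704} = \frac{-131 + \frac{1}{18539}}{-80153} = \left(-131 + \frac{1}{18539}\right) \left(- \frac{1}{80153}\right) = \left(- \frac{2428608}{18539}\right) \left(- \frac{1}{80153}\right) = \frac{2428608}{1485956467}$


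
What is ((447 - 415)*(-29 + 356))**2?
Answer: 109495296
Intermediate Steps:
((447 - 415)*(-29 + 356))**2 = (32*327)**2 = 10464**2 = 109495296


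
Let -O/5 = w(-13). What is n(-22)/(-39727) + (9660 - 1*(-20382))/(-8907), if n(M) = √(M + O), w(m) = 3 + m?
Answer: -10014/2969 - 2*√7/39727 ≈ -3.3730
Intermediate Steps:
O = 50 (O = -5*(3 - 13) = -5*(-10) = 50)
n(M) = √(50 + M) (n(M) = √(M + 50) = √(50 + M))
n(-22)/(-39727) + (9660 - 1*(-20382))/(-8907) = √(50 - 22)/(-39727) + (9660 - 1*(-20382))/(-8907) = √28*(-1/39727) + (9660 + 20382)*(-1/8907) = (2*√7)*(-1/39727) + 30042*(-1/8907) = -2*√7/39727 - 10014/2969 = -10014/2969 - 2*√7/39727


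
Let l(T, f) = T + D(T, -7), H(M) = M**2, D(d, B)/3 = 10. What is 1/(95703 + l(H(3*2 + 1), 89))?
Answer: 1/95782 ≈ 1.0440e-5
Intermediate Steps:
D(d, B) = 30 (D(d, B) = 3*10 = 30)
l(T, f) = 30 + T (l(T, f) = T + 30 = 30 + T)
1/(95703 + l(H(3*2 + 1), 89)) = 1/(95703 + (30 + (3*2 + 1)**2)) = 1/(95703 + (30 + (6 + 1)**2)) = 1/(95703 + (30 + 7**2)) = 1/(95703 + (30 + 49)) = 1/(95703 + 79) = 1/95782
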